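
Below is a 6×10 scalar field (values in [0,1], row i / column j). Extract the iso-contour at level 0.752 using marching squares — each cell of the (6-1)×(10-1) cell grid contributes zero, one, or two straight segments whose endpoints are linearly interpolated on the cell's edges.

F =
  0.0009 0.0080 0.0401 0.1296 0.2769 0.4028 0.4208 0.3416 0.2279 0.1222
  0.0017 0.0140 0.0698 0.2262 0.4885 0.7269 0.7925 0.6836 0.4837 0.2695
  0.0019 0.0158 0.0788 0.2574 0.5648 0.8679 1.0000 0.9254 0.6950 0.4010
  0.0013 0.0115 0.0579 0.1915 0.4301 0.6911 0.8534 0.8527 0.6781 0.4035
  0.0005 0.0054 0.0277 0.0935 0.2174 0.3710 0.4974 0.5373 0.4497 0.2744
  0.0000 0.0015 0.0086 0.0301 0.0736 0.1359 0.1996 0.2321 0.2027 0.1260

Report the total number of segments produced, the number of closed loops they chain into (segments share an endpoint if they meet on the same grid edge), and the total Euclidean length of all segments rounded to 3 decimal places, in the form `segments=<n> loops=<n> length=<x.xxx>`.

segments=12 loops=1 length=8.702

cell (0,5): code 0100 → (0.891,6.000)–(1.000,5.383)
cell (0,6): code 1000 → (1.000,6.372)–(0.891,6.000)
cell (1,4): code 0100 → (1.178,5.000)–(2.000,4.618)
cell (1,5): code 1110 → (1.000,5.383)–(1.178,5.000)
cell (1,6): code 1101 → (1.283,7.000)–(1.000,6.372)
cell (1,7): code 1000 → (2.000,7.753)–(1.283,7.000)
cell (2,4): code 0010 → (2.000,4.618)–(2.656,5.000)
cell (2,5): code 0111 → (2.656,5.000)–(3.000,5.375)
cell (2,7): code 1001 → (3.000,7.577)–(2.000,7.753)
cell (3,5): code 0010 → (3.000,5.375)–(3.285,6.000)
cell (3,6): code 0011 → (3.285,6.000)–(3.319,7.000)
cell (3,7): code 0001 → (3.319,7.000)–(3.000,7.577)
total: 12 segments, chained into 1 closed loop(s), length Σ = 8.701520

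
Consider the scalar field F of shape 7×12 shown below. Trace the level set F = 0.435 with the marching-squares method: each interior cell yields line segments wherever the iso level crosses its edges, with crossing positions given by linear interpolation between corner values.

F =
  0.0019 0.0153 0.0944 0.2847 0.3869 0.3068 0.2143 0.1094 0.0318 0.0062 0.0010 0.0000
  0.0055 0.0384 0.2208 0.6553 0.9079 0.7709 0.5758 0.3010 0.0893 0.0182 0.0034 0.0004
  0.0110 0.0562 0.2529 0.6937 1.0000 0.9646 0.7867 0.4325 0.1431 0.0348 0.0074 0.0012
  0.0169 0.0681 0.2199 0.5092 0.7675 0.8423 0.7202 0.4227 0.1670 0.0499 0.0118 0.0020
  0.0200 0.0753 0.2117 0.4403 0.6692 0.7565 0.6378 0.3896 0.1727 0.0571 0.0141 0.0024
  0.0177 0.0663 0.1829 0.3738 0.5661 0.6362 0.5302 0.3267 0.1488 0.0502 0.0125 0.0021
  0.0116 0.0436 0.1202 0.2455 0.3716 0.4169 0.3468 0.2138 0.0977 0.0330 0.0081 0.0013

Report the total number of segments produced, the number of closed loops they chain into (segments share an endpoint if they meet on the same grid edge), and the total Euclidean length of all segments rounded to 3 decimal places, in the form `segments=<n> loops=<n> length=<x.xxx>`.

segments=18 loops=1 length=16.626

cell (0,2): code 0100 → (0.406,3.000)–(1.000,2.493)
cell (0,3): code 1100 → (0.092,4.000)–(0.406,3.000)
cell (0,4): code 1100 → (0.276,5.000)–(0.092,4.000)
cell (0,5): code 1100 → (0.611,6.000)–(0.276,5.000)
cell (0,6): code 1000 → (1.000,6.512)–(0.611,6.000)
cell (1,2): code 0110 → (1.000,2.493)–(2.000,2.413)
cell (1,6): code 1001 → (2.000,6.993)–(1.000,6.512)
cell (2,2): code 0110 → (2.000,2.413)–(3.000,2.744)
cell (2,6): code 1001 → (3.000,6.959)–(2.000,6.993)
cell (3,2): code 0110 → (3.000,2.744)–(4.000,2.977)
cell (3,6): code 1001 → (4.000,6.817)–(3.000,6.959)
cell (4,2): code 0010 → (4.000,2.977)–(4.080,3.000)
cell (4,3): code 0111 → (4.080,3.000)–(5.000,3.318)
cell (4,6): code 1001 → (5.000,6.468)–(4.000,6.817)
cell (5,3): code 0010 → (5.000,3.318)–(5.674,4.000)
cell (5,4): code 0011 → (5.674,4.000)–(5.917,5.000)
cell (5,5): code 0011 → (5.917,5.000)–(5.519,6.000)
cell (5,6): code 0001 → (5.519,6.000)–(5.000,6.468)
total: 18 segments, chained into 1 closed loop(s), length Σ = 16.626361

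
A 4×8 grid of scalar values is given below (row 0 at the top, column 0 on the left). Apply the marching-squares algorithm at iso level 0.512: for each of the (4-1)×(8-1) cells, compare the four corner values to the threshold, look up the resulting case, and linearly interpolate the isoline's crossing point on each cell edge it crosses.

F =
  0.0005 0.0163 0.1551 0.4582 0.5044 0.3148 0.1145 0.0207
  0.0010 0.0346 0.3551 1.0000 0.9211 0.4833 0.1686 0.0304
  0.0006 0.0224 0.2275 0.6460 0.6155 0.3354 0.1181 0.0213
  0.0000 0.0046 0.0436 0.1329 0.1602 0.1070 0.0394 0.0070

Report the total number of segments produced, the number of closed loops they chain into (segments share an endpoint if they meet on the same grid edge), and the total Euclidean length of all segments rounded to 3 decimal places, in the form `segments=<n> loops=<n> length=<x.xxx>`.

segments=8 loops=1 length=7.622

cell (0,2): code 0100 → (0.099,3.000)–(1.000,2.243)
cell (0,3): code 1100 → (0.018,4.000)–(0.099,3.000)
cell (0,4): code 1000 → (1.000,4.934)–(0.018,4.000)
cell (1,2): code 0110 → (1.000,2.243)–(2.000,2.680)
cell (1,4): code 1001 → (2.000,4.370)–(1.000,4.934)
cell (2,2): code 0010 → (2.000,2.680)–(2.261,3.000)
cell (2,3): code 0011 → (2.261,3.000)–(2.227,4.000)
cell (2,4): code 0001 → (2.227,4.000)–(2.000,4.370)
total: 8 segments, chained into 1 closed loop(s), length Σ = 7.622297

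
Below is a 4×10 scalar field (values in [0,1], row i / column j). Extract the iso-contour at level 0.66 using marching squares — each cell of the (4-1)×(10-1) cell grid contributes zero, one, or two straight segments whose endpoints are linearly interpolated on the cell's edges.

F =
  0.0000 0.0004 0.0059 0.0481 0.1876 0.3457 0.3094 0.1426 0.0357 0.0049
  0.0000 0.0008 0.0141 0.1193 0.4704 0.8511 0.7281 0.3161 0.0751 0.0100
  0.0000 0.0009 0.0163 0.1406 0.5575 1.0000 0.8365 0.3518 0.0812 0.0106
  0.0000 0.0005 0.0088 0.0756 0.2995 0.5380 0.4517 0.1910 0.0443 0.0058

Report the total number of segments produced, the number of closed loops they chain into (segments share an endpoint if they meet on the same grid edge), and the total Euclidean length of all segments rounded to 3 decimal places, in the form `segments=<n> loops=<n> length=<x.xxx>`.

cell (0,4): code 0100 → (0.622,5.000)–(1.000,4.498)
cell (0,5): code 1100 → (0.837,6.000)–(0.622,5.000)
cell (0,6): code 1000 → (1.000,6.165)–(0.837,6.000)
cell (1,4): code 0110 → (1.000,4.498)–(2.000,4.232)
cell (1,6): code 1001 → (2.000,6.364)–(1.000,6.165)
cell (2,4): code 0010 → (2.000,4.232)–(2.736,5.000)
cell (2,5): code 0011 → (2.736,5.000)–(2.459,6.000)
cell (2,6): code 0001 → (2.459,6.000)–(2.000,6.364)
total: 8 segments, chained into 1 closed loop(s), length Σ = 6.625061

segments=8 loops=1 length=6.625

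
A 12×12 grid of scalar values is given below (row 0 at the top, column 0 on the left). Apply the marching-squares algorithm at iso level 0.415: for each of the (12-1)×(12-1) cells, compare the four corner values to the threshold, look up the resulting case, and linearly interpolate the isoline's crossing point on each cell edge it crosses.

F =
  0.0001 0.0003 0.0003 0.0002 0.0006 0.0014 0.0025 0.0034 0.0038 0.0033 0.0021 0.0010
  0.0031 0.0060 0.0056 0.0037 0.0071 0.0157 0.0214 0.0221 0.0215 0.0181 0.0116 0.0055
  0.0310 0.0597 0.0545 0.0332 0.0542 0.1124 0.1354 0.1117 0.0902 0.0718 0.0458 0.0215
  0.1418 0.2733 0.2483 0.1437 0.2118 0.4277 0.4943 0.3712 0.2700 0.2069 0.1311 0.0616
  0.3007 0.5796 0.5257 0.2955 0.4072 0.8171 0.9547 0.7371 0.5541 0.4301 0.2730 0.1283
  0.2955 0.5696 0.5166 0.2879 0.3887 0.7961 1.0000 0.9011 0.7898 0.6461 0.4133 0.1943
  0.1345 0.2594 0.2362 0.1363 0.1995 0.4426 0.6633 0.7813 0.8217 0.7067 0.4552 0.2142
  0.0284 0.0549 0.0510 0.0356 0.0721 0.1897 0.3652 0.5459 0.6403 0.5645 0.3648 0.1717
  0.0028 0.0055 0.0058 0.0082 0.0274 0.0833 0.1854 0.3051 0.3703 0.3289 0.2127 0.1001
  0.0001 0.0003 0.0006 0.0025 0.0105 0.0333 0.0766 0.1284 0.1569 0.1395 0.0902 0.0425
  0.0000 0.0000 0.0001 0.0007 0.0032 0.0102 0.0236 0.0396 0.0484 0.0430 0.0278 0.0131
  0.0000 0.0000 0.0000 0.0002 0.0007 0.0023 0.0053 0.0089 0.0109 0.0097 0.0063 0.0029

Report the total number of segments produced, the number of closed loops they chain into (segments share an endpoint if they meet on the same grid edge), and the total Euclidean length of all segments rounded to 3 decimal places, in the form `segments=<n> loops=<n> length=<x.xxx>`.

cell (2,4): code 0100 → (2.960,5.000)–(3.000,4.941)
cell (2,5): code 1100 → (2.779,6.000)–(2.960,5.000)
cell (2,6): code 1000 → (3.000,6.644)–(2.779,6.000)
cell (3,0): code 0100 → (3.463,1.000)–(4.000,0.410)
cell (3,1): code 1100 → (3.601,2.000)–(3.463,1.000)
cell (3,2): code 1000 → (4.000,2.481)–(3.601,2.000)
cell (3,4): code 0110 → (3.000,4.941)–(4.000,4.019)
cell (3,6): code 1101 → (3.120,7.000)–(3.000,6.644)
cell (3,7): code 1100 → (3.510,8.000)–(3.120,7.000)
cell (3,8): code 1100 → (3.932,9.000)–(3.510,8.000)
cell (3,9): code 1000 → (4.000,9.096)–(3.932,9.000)
cell (4,0): code 0110 → (4.000,0.410)–(5.000,0.436)
cell (4,2): code 1001 → (5.000,2.444)–(4.000,2.481)
cell (4,4): code 0110 → (4.000,4.019)–(5.000,4.065)
cell (4,9): code 1001 → (5.000,9.993)–(4.000,9.096)
cell (5,0): code 0010 → (5.000,0.436)–(5.498,1.000)
cell (5,1): code 0011 → (5.498,1.000)–(5.362,2.000)
cell (5,2): code 0001 → (5.362,2.000)–(5.000,2.444)
cell (5,4): code 0110 → (5.000,4.065)–(6.000,4.886)
cell (5,9): code 1101 → (5.041,10.000)–(5.000,9.993)
cell (5,10): code 1000 → (6.000,10.167)–(5.041,10.000)
cell (6,4): code 0010 → (6.000,4.886)–(6.109,5.000)
cell (6,5): code 0011 → (6.109,5.000)–(6.833,6.000)
cell (6,6): code 0111 → (6.833,6.000)–(7.000,6.276)
cell (6,9): code 1011 → (7.000,9.749)–(6.445,10.000)
cell (6,10): code 0001 → (6.445,10.000)–(6.000,10.167)
cell (7,6): code 0010 → (7.000,6.276)–(7.544,7.000)
cell (7,7): code 0011 → (7.544,7.000)–(7.834,8.000)
cell (7,8): code 0011 → (7.834,8.000)–(7.635,9.000)
cell (7,9): code 0001 → (7.635,9.000)–(7.000,9.749)
total: 30 segments, chained into 2 closed loop(s), length Σ = 23.950080

segments=30 loops=2 length=23.950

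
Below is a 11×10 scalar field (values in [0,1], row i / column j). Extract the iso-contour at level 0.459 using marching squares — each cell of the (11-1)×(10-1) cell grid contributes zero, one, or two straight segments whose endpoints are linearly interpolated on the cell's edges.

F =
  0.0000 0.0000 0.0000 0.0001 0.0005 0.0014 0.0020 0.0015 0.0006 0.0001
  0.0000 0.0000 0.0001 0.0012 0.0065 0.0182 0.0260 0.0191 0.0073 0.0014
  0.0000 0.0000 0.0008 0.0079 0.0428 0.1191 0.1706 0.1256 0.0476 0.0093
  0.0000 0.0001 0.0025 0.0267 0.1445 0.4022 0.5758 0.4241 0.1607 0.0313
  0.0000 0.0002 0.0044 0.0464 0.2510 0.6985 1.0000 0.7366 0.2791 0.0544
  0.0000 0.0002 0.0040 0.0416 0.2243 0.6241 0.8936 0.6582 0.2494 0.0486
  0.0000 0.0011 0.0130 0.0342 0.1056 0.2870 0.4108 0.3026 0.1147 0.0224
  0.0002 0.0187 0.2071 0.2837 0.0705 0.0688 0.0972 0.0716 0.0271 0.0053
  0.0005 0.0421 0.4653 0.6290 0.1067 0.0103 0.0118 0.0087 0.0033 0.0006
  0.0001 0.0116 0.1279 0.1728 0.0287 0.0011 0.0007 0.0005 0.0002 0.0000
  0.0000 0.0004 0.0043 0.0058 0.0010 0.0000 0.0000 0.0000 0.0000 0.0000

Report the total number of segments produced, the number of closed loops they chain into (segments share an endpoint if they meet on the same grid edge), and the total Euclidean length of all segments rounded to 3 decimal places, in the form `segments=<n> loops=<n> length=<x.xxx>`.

cell (2,5): code 0100 → (2.712,6.000)–(3.000,5.327)
cell (2,6): code 1000 → (3.000,6.770)–(2.712,6.000)
cell (3,4): code 0100 → (3.192,5.000)–(4.000,4.465)
cell (3,5): code 1110 → (3.000,5.327)–(3.192,5.000)
cell (3,6): code 1101 → (3.112,7.000)–(3.000,6.770)
cell (3,7): code 1000 → (4.000,7.607)–(3.112,7.000)
cell (4,4): code 0110 → (4.000,4.465)–(5.000,4.587)
cell (4,7): code 1001 → (5.000,7.487)–(4.000,7.607)
cell (5,4): code 0010 → (5.000,4.587)–(5.490,5.000)
cell (5,5): code 0011 → (5.490,5.000)–(5.900,6.000)
cell (5,6): code 0011 → (5.900,6.000)–(5.560,7.000)
cell (5,7): code 0001 → (5.560,7.000)–(5.000,7.487)
cell (7,1): code 0100 → (7.976,2.000)–(8.000,1.985)
cell (7,2): code 1100 → (7.508,3.000)–(7.976,2.000)
cell (7,3): code 1000 → (8.000,3.325)–(7.508,3.000)
cell (8,1): code 0010 → (8.000,1.985)–(8.019,2.000)
cell (8,2): code 0011 → (8.019,2.000)–(8.373,3.000)
cell (8,3): code 0001 → (8.373,3.000)–(8.000,3.325)
total: 18 segments, chained into 2 closed loop(s), length Σ = 13.071320

segments=18 loops=2 length=13.071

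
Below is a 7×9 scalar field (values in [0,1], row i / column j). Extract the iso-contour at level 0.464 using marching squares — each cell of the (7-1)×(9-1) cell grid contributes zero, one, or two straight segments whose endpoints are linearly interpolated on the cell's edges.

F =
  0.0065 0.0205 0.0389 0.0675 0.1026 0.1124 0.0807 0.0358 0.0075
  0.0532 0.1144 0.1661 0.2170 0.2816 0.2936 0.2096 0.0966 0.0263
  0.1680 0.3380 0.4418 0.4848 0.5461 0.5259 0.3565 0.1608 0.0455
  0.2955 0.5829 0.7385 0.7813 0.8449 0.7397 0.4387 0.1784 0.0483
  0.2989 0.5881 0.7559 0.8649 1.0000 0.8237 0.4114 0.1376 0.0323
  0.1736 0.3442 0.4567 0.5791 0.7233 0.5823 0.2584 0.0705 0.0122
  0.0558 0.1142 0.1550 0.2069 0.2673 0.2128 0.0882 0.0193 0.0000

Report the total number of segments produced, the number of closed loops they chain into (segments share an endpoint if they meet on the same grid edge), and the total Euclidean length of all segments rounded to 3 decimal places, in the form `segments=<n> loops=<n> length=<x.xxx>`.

segments=18 loops=1 length=14.858

cell (1,2): code 0100 → (1.922,3.000)–(2.000,2.516)
cell (1,3): code 1100 → (1.690,4.000)–(1.922,3.000)
cell (1,4): code 1100 → (1.734,5.000)–(1.690,4.000)
cell (1,5): code 1000 → (2.000,5.365)–(1.734,5.000)
cell (2,0): code 0100 → (2.514,1.000)–(3.000,0.586)
cell (2,1): code 1100 → (2.075,2.000)–(2.514,1.000)
cell (2,2): code 1110 → (2.000,2.516)–(2.075,2.000)
cell (2,5): code 1001 → (3.000,5.916)–(2.000,5.365)
cell (3,0): code 0110 → (3.000,0.586)–(4.000,0.571)
cell (3,5): code 1001 → (4.000,5.872)–(3.000,5.916)
cell (4,0): code 0010 → (4.000,0.571)–(4.509,1.000)
cell (4,1): code 0011 → (4.509,1.000)–(4.976,2.000)
cell (4,2): code 0111 → (4.976,2.000)–(5.000,2.060)
cell (4,5): code 1001 → (5.000,5.365)–(4.000,5.872)
cell (5,2): code 0010 → (5.000,2.060)–(5.309,3.000)
cell (5,3): code 0011 → (5.309,3.000)–(5.569,4.000)
cell (5,4): code 0011 → (5.569,4.000)–(5.320,5.000)
cell (5,5): code 0001 → (5.320,5.000)–(5.000,5.365)
total: 18 segments, chained into 1 closed loop(s), length Σ = 14.858368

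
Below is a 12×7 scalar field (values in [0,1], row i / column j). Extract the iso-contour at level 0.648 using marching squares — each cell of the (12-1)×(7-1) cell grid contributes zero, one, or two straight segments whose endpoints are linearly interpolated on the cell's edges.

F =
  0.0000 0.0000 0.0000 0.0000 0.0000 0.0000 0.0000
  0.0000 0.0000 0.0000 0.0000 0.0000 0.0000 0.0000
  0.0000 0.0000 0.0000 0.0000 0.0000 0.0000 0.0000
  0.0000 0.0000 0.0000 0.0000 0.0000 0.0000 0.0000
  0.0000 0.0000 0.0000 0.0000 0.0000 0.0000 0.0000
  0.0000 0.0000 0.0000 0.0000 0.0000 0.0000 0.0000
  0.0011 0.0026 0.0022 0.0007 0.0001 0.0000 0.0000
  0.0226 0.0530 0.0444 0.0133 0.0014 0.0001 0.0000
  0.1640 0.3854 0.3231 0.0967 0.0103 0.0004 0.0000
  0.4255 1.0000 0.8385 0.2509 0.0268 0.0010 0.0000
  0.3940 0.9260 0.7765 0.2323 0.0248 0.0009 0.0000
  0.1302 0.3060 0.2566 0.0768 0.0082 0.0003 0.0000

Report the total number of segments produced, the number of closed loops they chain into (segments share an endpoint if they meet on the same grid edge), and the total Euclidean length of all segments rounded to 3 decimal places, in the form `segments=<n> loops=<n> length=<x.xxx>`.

segments=8 loops=1 length=6.409

cell (8,0): code 0100 → (8.427,1.000)–(9.000,0.387)
cell (8,1): code 1100 → (8.630,2.000)–(8.427,1.000)
cell (8,2): code 1000 → (9.000,2.324)–(8.630,2.000)
cell (9,0): code 0110 → (9.000,0.387)–(10.000,0.477)
cell (9,2): code 1001 → (10.000,2.236)–(9.000,2.324)
cell (10,0): code 0010 → (10.000,0.477)–(10.448,1.000)
cell (10,1): code 0011 → (10.448,1.000)–(10.247,2.000)
cell (10,2): code 0001 → (10.247,2.000)–(10.000,2.236)
total: 8 segments, chained into 1 closed loop(s), length Σ = 6.409136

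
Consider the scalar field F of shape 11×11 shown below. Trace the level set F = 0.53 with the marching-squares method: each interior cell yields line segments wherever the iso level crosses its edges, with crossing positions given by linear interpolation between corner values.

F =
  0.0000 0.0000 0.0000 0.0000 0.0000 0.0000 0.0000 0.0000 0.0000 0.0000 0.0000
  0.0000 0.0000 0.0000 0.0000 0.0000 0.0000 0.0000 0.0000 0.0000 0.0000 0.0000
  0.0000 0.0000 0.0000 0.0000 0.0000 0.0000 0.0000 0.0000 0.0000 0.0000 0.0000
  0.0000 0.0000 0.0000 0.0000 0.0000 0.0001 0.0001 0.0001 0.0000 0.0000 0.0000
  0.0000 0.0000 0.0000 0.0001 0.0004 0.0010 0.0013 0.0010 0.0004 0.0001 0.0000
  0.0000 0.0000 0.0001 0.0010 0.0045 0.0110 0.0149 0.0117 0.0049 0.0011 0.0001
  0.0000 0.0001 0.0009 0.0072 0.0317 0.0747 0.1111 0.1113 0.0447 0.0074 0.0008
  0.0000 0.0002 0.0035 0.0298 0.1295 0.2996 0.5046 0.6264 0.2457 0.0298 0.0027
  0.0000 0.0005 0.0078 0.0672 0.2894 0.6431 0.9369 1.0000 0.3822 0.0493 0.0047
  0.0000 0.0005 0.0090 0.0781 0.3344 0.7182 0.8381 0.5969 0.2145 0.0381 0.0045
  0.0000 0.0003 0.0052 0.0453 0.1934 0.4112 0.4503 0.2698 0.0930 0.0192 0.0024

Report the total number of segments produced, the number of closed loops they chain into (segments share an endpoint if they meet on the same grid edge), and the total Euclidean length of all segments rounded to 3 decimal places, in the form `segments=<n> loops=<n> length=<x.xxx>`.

cell (6,6): code 0100 → (6.813,7.000)–(7.000,6.209)
cell (6,7): code 1000 → (7.000,7.253)–(6.813,7.000)
cell (7,4): code 0100 → (7.671,5.000)–(8.000,4.680)
cell (7,5): code 1100 → (7.059,6.000)–(7.671,5.000)
cell (7,6): code 1110 → (7.000,6.209)–(7.059,6.000)
cell (7,7): code 1001 → (8.000,7.761)–(7.000,7.253)
cell (8,4): code 0110 → (8.000,4.680)–(9.000,4.510)
cell (8,7): code 1001 → (9.000,7.175)–(8.000,7.761)
cell (9,4): code 0010 → (9.000,4.510)–(9.613,5.000)
cell (9,5): code 0011 → (9.613,5.000)–(9.794,6.000)
cell (9,6): code 0011 → (9.794,6.000)–(9.205,7.000)
cell (9,7): code 0001 → (9.205,7.000)–(9.000,7.175)
total: 12 segments, chained into 1 closed loop(s), length Σ = 9.502573

segments=12 loops=1 length=9.503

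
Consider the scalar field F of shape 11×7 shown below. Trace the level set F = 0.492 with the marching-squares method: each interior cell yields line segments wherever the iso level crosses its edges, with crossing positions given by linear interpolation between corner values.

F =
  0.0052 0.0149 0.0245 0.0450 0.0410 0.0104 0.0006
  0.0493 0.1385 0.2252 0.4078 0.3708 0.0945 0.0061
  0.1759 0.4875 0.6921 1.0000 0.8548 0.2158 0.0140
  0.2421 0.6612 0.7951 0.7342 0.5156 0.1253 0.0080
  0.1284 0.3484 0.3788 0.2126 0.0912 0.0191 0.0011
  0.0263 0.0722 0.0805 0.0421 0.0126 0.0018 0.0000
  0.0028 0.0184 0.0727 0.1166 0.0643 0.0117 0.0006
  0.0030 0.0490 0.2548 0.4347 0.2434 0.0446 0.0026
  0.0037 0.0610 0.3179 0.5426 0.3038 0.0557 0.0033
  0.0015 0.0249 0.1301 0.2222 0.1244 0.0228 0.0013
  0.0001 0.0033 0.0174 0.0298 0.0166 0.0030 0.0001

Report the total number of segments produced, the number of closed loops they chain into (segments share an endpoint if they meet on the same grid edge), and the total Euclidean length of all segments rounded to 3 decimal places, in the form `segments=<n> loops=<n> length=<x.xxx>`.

segments=16 loops=2 length=11.775

cell (1,1): code 0100 → (1.571,2.000)–(2.000,1.022)
cell (1,2): code 1100 → (1.142,3.000)–(1.571,2.000)
cell (1,3): code 1100 → (1.250,4.000)–(1.142,3.000)
cell (1,4): code 1000 → (2.000,4.568)–(1.250,4.000)
cell (2,0): code 0100 → (2.026,1.000)–(3.000,0.596)
cell (2,1): code 1110 → (2.000,1.022)–(2.026,1.000)
cell (2,4): code 1001 → (3.000,4.060)–(2.000,4.568)
cell (3,0): code 0010 → (3.000,0.596)–(3.541,1.000)
cell (3,1): code 0011 → (3.541,1.000)–(3.728,2.000)
cell (3,2): code 0011 → (3.728,2.000)–(3.464,3.000)
cell (3,3): code 0011 → (3.464,3.000)–(3.056,4.000)
cell (3,4): code 0001 → (3.056,4.000)–(3.000,4.060)
cell (7,2): code 0100 → (7.531,3.000)–(8.000,2.775)
cell (7,3): code 1000 → (8.000,3.212)–(7.531,3.000)
cell (8,2): code 0010 → (8.000,2.775)–(8.158,3.000)
cell (8,3): code 0001 → (8.158,3.000)–(8.000,3.212)
total: 16 segments, chained into 2 closed loop(s), length Σ = 11.775066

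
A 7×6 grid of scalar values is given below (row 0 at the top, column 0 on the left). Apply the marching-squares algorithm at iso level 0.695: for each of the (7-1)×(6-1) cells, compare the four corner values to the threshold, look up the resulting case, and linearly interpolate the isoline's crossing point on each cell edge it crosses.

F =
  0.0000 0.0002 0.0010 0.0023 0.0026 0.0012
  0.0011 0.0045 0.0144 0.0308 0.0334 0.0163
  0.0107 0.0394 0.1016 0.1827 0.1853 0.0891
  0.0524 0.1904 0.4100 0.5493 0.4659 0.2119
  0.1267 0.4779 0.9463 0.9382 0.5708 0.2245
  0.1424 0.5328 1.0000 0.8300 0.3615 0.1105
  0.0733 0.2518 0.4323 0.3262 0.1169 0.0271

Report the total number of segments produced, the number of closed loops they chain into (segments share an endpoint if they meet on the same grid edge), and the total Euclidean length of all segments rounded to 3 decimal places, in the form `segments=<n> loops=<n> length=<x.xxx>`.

segments=8 loops=1 length=6.984

cell (3,1): code 0100 → (3.531,2.000)–(4.000,1.463)
cell (3,2): code 1100 → (3.375,3.000)–(3.531,2.000)
cell (3,3): code 1000 → (4.000,3.662)–(3.375,3.000)
cell (4,1): code 0110 → (4.000,1.463)–(5.000,1.347)
cell (4,3): code 1001 → (5.000,3.288)–(4.000,3.662)
cell (5,1): code 0010 → (5.000,1.347)–(5.537,2.000)
cell (5,2): code 0011 → (5.537,2.000)–(5.268,3.000)
cell (5,3): code 0001 → (5.268,3.000)–(5.000,3.288)
total: 8 segments, chained into 1 closed loop(s), length Σ = 6.984079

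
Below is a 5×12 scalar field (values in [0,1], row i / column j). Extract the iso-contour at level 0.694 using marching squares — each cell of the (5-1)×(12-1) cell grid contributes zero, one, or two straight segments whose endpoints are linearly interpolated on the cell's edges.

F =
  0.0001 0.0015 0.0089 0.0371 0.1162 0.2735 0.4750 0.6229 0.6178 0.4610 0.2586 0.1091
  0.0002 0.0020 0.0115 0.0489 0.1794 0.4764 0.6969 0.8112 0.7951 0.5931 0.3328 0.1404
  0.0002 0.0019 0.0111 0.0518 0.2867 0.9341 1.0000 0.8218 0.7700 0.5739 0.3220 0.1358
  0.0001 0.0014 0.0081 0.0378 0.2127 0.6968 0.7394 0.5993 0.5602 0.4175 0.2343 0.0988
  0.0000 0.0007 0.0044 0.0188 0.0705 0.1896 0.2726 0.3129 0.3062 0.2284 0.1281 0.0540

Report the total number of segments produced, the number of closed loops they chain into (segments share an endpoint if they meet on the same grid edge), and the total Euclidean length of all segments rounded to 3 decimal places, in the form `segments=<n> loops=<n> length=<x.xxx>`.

cell (0,5): code 0100 → (0.987,6.000)–(1.000,5.987)
cell (0,6): code 1100 → (0.378,7.000)–(0.987,6.000)
cell (0,7): code 1100 → (0.430,8.000)–(0.378,7.000)
cell (0,8): code 1000 → (1.000,8.500)–(0.430,8.000)
cell (1,4): code 0100 → (1.475,5.000)–(2.000,4.629)
cell (1,5): code 1110 → (1.000,5.987)–(1.475,5.000)
cell (1,8): code 1001 → (2.000,8.388)–(1.000,8.500)
cell (2,4): code 0110 → (2.000,4.629)–(3.000,4.994)
cell (2,6): code 1011 → (3.000,6.324)–(2.574,7.000)
cell (2,7): code 0011 → (2.574,7.000)–(2.362,8.000)
cell (2,8): code 0001 → (2.362,8.000)–(2.000,8.388)
cell (3,4): code 0010 → (3.000,4.994)–(3.006,5.000)
cell (3,5): code 0011 → (3.006,5.000)–(3.097,6.000)
cell (3,6): code 0001 → (3.097,6.000)–(3.000,6.324)
total: 14 segments, chained into 1 closed loop(s), length Σ = 10.460451

segments=14 loops=1 length=10.460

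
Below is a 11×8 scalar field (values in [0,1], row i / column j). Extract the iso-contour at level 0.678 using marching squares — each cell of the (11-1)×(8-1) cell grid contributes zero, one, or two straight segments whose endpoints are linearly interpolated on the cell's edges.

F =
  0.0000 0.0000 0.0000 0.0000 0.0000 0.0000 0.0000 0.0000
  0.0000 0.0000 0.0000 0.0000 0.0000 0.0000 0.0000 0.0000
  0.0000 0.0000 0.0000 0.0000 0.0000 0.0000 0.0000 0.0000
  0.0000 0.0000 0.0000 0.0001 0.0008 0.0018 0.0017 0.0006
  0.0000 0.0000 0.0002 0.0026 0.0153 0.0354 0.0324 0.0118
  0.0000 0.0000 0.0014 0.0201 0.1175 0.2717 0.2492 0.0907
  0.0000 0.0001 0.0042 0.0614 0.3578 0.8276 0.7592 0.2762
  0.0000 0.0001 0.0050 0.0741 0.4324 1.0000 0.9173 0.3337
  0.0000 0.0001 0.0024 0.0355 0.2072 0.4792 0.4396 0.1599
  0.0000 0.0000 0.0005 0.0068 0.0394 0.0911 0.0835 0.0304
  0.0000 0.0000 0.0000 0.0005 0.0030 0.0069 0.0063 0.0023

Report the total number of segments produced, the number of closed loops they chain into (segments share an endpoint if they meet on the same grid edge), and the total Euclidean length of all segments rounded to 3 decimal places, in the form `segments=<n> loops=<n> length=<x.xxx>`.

segments=8 loops=1 length=6.207

cell (5,4): code 0100 → (5.731,5.000)–(6.000,4.682)
cell (5,5): code 1100 → (5.841,6.000)–(5.731,5.000)
cell (5,6): code 1000 → (6.000,6.168)–(5.841,6.000)
cell (6,4): code 0110 → (6.000,4.682)–(7.000,4.433)
cell (6,6): code 1001 → (7.000,6.410)–(6.000,6.168)
cell (7,4): code 0010 → (7.000,4.433)–(7.618,5.000)
cell (7,5): code 0011 → (7.618,5.000)–(7.501,6.000)
cell (7,6): code 0001 → (7.501,6.000)–(7.000,6.410)
total: 8 segments, chained into 1 closed loop(s), length Σ = 6.207162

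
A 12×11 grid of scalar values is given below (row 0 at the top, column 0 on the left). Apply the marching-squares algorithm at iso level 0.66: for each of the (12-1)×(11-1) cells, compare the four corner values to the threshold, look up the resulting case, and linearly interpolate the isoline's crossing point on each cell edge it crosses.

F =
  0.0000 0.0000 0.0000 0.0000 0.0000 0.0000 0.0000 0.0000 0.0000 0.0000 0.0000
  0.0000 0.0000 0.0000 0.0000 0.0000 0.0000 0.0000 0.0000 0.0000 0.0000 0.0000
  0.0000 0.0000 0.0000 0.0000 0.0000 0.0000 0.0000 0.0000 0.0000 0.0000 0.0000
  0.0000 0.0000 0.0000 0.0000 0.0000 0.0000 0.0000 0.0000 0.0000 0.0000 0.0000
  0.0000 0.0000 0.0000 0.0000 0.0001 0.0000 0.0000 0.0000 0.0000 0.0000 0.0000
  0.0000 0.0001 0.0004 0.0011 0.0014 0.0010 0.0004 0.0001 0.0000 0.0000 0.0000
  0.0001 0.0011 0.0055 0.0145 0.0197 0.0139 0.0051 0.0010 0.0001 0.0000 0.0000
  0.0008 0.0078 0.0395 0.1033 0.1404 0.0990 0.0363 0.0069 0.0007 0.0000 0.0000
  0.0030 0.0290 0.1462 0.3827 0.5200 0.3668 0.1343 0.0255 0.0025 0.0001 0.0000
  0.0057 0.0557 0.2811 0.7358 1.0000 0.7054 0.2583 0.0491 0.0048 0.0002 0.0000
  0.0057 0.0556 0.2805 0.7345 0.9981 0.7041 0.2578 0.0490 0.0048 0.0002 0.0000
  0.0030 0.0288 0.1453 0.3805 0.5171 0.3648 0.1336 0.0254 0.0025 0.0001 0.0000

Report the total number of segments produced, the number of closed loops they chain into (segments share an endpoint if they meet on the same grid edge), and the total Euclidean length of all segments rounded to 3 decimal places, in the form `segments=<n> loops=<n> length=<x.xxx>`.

cell (8,2): code 0100 → (8.785,3.000)–(9.000,2.833)
cell (8,3): code 1100 → (8.292,4.000)–(8.785,3.000)
cell (8,4): code 1100 → (8.866,5.000)–(8.292,4.000)
cell (8,5): code 1000 → (9.000,5.102)–(8.866,5.000)
cell (9,2): code 0110 → (9.000,2.833)–(10.000,2.836)
cell (9,5): code 1001 → (10.000,5.099)–(9.000,5.102)
cell (10,2): code 0010 → (10.000,2.836)–(10.210,3.000)
cell (10,3): code 0011 → (10.210,3.000)–(10.703,4.000)
cell (10,4): code 0011 → (10.703,4.000)–(10.130,5.000)
cell (10,5): code 0001 → (10.130,5.000)–(10.000,5.099)
total: 10 segments, chained into 1 closed loop(s), length Σ = 7.405684

segments=10 loops=1 length=7.406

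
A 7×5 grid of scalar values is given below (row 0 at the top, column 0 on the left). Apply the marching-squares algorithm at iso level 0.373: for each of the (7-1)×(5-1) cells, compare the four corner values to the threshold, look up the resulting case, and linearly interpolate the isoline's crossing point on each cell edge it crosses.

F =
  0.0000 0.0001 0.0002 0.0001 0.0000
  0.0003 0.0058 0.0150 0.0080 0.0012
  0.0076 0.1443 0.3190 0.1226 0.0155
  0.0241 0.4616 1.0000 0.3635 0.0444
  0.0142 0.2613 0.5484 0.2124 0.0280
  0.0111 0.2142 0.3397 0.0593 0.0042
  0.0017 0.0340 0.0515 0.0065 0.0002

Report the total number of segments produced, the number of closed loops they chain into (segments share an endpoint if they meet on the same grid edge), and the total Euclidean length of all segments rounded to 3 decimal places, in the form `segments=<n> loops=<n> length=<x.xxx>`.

cell (2,0): code 0100 → (2.721,1.000)–(3.000,0.797)
cell (2,1): code 1100 → (2.079,2.000)–(2.721,1.000)
cell (2,2): code 1000 → (3.000,2.985)–(2.079,2.000)
cell (3,0): code 0010 → (3.000,0.797)–(3.442,1.000)
cell (3,1): code 0111 → (3.442,1.000)–(4.000,1.389)
cell (3,2): code 1001 → (4.000,2.522)–(3.000,2.985)
cell (4,1): code 0010 → (4.000,1.389)–(4.840,2.000)
cell (4,2): code 0001 → (4.840,2.000)–(4.000,2.522)
total: 8 segments, chained into 1 closed loop(s), length Σ = 7.178222

segments=8 loops=1 length=7.178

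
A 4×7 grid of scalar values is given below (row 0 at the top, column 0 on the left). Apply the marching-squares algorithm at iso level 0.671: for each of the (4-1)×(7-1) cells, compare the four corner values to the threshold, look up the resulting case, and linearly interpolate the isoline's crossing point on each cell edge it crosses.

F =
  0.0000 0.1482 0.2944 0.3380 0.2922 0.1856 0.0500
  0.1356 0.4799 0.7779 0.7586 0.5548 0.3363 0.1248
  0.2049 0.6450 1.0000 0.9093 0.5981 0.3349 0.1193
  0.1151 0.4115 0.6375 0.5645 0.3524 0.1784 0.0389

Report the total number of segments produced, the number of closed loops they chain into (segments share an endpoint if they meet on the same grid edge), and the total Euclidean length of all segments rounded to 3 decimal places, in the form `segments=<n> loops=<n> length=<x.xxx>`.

cell (0,1): code 0100 → (0.779,2.000)–(1.000,1.641)
cell (0,2): code 1100 → (0.792,3.000)–(0.779,2.000)
cell (0,3): code 1000 → (1.000,3.430)–(0.792,3.000)
cell (1,1): code 0110 → (1.000,1.641)–(2.000,1.073)
cell (1,3): code 1001 → (2.000,3.766)–(1.000,3.430)
cell (2,1): code 0010 → (2.000,1.073)–(2.908,2.000)
cell (2,2): code 0011 → (2.908,2.000)–(2.691,3.000)
cell (2,3): code 0001 → (2.691,3.000)–(2.000,3.766)
total: 8 segments, chained into 1 closed loop(s), length Σ = 7.455909

segments=8 loops=1 length=7.456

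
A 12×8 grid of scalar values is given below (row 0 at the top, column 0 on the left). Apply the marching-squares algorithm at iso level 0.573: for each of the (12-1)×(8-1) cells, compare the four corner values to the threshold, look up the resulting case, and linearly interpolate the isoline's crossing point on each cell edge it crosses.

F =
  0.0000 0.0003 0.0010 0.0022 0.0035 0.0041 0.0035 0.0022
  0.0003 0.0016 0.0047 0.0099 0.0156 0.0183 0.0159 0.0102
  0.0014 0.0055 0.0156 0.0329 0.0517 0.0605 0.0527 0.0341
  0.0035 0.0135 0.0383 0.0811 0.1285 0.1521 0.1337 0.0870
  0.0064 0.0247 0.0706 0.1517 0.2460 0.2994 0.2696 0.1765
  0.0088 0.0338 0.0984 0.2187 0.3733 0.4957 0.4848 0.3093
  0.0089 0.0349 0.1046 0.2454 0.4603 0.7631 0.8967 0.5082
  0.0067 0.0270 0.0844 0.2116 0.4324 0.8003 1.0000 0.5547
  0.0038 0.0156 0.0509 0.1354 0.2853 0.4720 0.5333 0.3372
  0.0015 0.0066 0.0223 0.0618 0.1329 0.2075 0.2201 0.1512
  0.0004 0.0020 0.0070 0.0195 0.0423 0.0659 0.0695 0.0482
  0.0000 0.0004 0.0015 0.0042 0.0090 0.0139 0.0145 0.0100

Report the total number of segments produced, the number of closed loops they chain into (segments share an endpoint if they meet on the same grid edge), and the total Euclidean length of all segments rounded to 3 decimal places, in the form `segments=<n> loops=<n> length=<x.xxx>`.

cell (5,4): code 0100 → (5.289,5.000)–(6.000,4.372)
cell (5,5): code 1100 → (5.214,6.000)–(5.289,5.000)
cell (5,6): code 1000 → (6.000,6.833)–(5.214,6.000)
cell (6,4): code 0110 → (6.000,4.372)–(7.000,4.382)
cell (6,6): code 1001 → (7.000,6.959)–(6.000,6.833)
cell (7,4): code 0010 → (7.000,4.382)–(7.692,5.000)
cell (7,5): code 0011 → (7.692,5.000)–(7.915,6.000)
cell (7,6): code 0001 → (7.915,6.000)–(7.000,6.959)
total: 8 segments, chained into 1 closed loop(s), length Σ = 8.382296

segments=8 loops=1 length=8.382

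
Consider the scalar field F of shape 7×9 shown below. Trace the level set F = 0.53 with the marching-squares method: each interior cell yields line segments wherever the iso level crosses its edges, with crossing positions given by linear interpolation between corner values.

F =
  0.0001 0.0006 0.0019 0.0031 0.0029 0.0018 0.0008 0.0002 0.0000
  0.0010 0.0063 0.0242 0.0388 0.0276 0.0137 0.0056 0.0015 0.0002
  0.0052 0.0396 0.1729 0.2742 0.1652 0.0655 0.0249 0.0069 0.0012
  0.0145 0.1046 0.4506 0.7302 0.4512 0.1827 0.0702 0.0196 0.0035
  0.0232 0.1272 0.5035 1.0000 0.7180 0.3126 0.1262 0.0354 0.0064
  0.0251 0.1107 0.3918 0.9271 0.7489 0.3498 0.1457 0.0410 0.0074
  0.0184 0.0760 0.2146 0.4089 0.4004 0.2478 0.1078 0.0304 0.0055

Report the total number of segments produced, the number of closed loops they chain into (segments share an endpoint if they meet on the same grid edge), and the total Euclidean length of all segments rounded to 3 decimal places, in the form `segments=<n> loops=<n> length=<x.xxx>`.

cell (2,2): code 0100 → (2.561,3.000)–(3.000,2.284)
cell (2,3): code 1000 → (3.000,3.718)–(2.561,3.000)
cell (3,2): code 0110 → (3.000,2.284)–(4.000,2.053)
cell (3,3): code 1101 → (3.295,4.000)–(3.000,3.718)
cell (3,4): code 1000 → (4.000,4.464)–(3.295,4.000)
cell (4,2): code 0110 → (4.000,2.053)–(5.000,2.258)
cell (4,4): code 1001 → (5.000,4.548)–(4.000,4.464)
cell (5,2): code 0010 → (5.000,2.258)–(5.766,3.000)
cell (5,3): code 0011 → (5.766,3.000)–(5.628,4.000)
cell (5,4): code 0001 → (5.628,4.000)–(5.000,4.548)
total: 10 segments, chained into 1 closed loop(s), length Σ = 8.893866

segments=10 loops=1 length=8.894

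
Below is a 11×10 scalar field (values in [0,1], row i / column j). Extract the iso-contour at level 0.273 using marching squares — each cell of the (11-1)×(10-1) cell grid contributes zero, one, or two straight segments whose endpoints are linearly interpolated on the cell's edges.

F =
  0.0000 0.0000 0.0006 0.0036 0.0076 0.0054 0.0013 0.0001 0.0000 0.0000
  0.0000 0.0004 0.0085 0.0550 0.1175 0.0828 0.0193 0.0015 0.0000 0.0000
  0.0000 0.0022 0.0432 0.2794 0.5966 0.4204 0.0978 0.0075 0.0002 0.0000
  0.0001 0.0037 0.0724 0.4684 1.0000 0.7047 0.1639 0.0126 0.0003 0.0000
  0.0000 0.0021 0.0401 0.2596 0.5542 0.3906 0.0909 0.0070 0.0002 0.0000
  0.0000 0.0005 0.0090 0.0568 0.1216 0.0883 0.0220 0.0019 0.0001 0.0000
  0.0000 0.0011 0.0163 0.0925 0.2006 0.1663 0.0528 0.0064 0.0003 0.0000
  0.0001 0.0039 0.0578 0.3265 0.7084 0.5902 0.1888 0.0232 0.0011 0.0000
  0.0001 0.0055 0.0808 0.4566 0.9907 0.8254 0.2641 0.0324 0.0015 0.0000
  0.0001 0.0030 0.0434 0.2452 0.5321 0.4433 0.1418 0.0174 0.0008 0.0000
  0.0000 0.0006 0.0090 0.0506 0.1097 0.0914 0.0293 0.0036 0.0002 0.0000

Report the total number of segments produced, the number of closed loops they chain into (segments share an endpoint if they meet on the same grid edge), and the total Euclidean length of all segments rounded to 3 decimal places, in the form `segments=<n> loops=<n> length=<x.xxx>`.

segments=24 loops=2 length=20.734

cell (1,2): code 0100 → (1.971,3.000)–(2.000,2.973)
cell (1,3): code 1100 → (1.325,4.000)–(1.971,3.000)
cell (1,4): code 1100 → (1.563,5.000)–(1.325,4.000)
cell (1,5): code 1000 → (2.000,5.457)–(1.563,5.000)
cell (2,2): code 0110 → (2.000,2.973)–(3.000,2.507)
cell (2,5): code 1001 → (3.000,5.798)–(2.000,5.457)
cell (3,2): code 0010 → (3.000,2.507)–(3.936,3.000)
cell (3,3): code 0111 → (3.936,3.000)–(4.000,3.045)
cell (3,5): code 1001 → (4.000,5.392)–(3.000,5.798)
cell (4,3): code 0010 → (4.000,3.045)–(4.650,4.000)
cell (4,4): code 0011 → (4.650,4.000)–(4.389,5.000)
cell (4,5): code 0001 → (4.389,5.000)–(4.000,5.392)
cell (6,2): code 0100 → (6.771,3.000)–(7.000,2.801)
cell (6,3): code 1100 → (6.143,4.000)–(6.771,3.000)
cell (6,4): code 1100 → (6.252,5.000)–(6.143,4.000)
cell (6,5): code 1000 → (7.000,5.790)–(6.252,5.000)
cell (7,2): code 0110 → (7.000,2.801)–(8.000,2.511)
cell (7,5): code 1001 → (8.000,5.984)–(7.000,5.790)
cell (8,2): code 0010 → (8.000,2.511)–(8.868,3.000)
cell (8,3): code 0111 → (8.868,3.000)–(9.000,3.097)
cell (8,5): code 1001 → (9.000,5.565)–(8.000,5.984)
cell (9,3): code 0010 → (9.000,3.097)–(9.613,4.000)
cell (9,4): code 0011 → (9.613,4.000)–(9.484,5.000)
cell (9,5): code 0001 → (9.484,5.000)–(9.000,5.565)
total: 24 segments, chained into 2 closed loop(s), length Σ = 20.733605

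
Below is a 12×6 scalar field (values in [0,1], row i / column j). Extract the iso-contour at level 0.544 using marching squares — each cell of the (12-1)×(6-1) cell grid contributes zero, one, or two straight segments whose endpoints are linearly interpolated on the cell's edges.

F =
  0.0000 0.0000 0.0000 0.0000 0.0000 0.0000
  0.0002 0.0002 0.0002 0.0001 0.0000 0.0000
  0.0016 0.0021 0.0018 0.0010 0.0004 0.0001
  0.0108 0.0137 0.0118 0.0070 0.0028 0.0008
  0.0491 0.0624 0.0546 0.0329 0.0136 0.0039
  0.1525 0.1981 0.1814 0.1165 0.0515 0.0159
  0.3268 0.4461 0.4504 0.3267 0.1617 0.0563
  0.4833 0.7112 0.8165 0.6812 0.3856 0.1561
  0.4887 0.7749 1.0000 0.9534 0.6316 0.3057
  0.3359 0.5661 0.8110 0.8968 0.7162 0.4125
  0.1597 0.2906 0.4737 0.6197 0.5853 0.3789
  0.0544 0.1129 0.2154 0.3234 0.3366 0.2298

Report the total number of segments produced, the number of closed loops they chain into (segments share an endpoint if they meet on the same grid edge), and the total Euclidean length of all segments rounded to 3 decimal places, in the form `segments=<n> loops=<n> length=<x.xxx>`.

segments=16 loops=1 length=12.981

cell (6,0): code 0100 → (6.369,1.000)–(7.000,0.266)
cell (6,1): code 1100 → (6.256,2.000)–(6.369,1.000)
cell (6,2): code 1100 → (6.613,3.000)–(6.256,2.000)
cell (6,3): code 1000 → (7.000,3.464)–(6.613,3.000)
cell (7,0): code 0110 → (7.000,0.266)–(8.000,0.193)
cell (7,3): code 1101 → (7.644,4.000)–(7.000,3.464)
cell (7,4): code 1000 → (8.000,4.269)–(7.644,4.000)
cell (8,0): code 0110 → (8.000,0.193)–(9.000,0.904)
cell (8,4): code 1001 → (9.000,4.567)–(8.000,4.269)
cell (9,0): code 0010 → (9.000,0.904)–(9.080,1.000)
cell (9,1): code 0011 → (9.080,1.000)–(9.792,2.000)
cell (9,2): code 0111 → (9.792,2.000)–(10.000,2.482)
cell (9,4): code 1001 → (10.000,4.200)–(9.000,4.567)
cell (10,2): code 0010 → (10.000,2.482)–(10.255,3.000)
cell (10,3): code 0011 → (10.255,3.000)–(10.166,4.000)
cell (10,4): code 0001 → (10.166,4.000)–(10.000,4.200)
total: 16 segments, chained into 1 closed loop(s), length Σ = 12.981312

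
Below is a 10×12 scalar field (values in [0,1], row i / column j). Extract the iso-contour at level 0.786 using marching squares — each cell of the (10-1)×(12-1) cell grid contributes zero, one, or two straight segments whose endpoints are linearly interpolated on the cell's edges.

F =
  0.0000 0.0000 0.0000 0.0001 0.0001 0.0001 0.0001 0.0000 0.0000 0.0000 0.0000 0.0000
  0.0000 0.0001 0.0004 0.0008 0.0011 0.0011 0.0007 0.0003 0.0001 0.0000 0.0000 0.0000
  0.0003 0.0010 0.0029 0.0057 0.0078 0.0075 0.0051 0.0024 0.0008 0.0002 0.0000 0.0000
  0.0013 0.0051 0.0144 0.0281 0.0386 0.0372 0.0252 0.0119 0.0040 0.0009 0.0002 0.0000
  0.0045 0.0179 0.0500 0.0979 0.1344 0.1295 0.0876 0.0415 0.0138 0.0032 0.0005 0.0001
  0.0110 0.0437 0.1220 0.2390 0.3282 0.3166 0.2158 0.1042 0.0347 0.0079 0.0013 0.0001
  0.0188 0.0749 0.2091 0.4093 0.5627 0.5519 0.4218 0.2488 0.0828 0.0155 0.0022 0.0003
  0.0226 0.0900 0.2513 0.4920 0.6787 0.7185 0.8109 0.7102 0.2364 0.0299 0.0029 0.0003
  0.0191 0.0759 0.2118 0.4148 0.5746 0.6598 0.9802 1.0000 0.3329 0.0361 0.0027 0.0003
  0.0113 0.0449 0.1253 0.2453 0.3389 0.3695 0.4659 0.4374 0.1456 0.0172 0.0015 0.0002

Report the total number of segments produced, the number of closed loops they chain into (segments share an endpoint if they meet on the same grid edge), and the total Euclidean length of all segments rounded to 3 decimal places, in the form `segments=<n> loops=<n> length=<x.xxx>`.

segments=8 loops=1 length=5.401

cell (6,5): code 0100 → (6.936,6.000)–(7.000,5.731)
cell (6,6): code 1000 → (7.000,6.247)–(6.936,6.000)
cell (7,5): code 0110 → (7.000,5.731)–(8.000,5.394)
cell (7,6): code 1101 → (7.262,7.000)–(7.000,6.247)
cell (7,7): code 1000 → (8.000,7.321)–(7.262,7.000)
cell (8,5): code 0010 → (8.000,5.394)–(8.378,6.000)
cell (8,6): code 0011 → (8.378,6.000)–(8.380,7.000)
cell (8,7): code 0001 → (8.380,7.000)–(8.000,7.321)
total: 8 segments, chained into 1 closed loop(s), length Σ = 5.401228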